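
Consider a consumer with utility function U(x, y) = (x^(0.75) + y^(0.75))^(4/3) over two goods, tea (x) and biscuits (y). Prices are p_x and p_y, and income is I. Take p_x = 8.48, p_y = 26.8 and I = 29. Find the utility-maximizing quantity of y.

y* = 0.0332

MRS = MU_x/MU_y = (y/x)^(0.25). Set equal to p_x/p_y.
Hence y/x = (p_x/p_y)^(1/(0.25)), i.e. raised to the 4 power.
With the ratio pinned down, the budget gives x* = I/(p_x + p_y·(y/x)) and y* = (y/x)·x*.
Numerically y/x = 0.010024, so x* = 29/(8.48 + 26.8·0.010024) = 3.3148 and y* = 0.010024·3.3148 = 0.0332.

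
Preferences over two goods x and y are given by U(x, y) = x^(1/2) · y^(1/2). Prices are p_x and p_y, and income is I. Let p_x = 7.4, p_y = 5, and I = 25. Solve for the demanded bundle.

x* = 1.6892, y* = 2.5

MU_x/MU_y = (0.5·y)/(0.5·x); tangency sets this equal to p_x/p_y.
Rearranging, p_y·y = p_x·x. Substituting into the budget gives p_x·x·(1 + 1) = I.
Demand: x*(p_x,p_y,I) = 0.5·I/p_x and y* = 0.5·I/p_y.
At p_x=7.4, p_y=5, I=25: x* = 0.5·25/7.4 = 1.6892, y* = 2.5.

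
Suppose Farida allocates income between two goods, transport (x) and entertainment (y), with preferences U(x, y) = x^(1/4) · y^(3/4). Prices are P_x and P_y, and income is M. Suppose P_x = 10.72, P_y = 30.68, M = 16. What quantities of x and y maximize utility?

x* = 0.3731, y* = 0.3911

The MRS is (1/3)·y/x. Set MRS = P_x/P_y.
So 0.25·P_y·y = 0.75·P_x·x; combined with the budget, a share 0.25 of income goes to x.
Demand: x*(P_x,P_y,M) = 0.25·M/P_x and y* = 0.75·M/P_y.
At P_x=10.72, P_y=30.68, M=16: x* = 0.25·16/10.72 = 0.3731, y* = 0.3911.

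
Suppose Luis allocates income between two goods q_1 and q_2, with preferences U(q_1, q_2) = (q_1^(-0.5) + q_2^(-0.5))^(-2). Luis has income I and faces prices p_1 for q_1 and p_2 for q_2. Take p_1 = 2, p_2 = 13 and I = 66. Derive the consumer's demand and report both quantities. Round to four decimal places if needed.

MU_q_1 ∝ q_1^(-1.5), MU_q_2 ∝ q_2^(-1.5), so MRS = (q_2/q_1)^(1.5) = p_1/p_2.
Solve for the ratio: q_2/q_1 = [p_1/p_2]^(2/3).
With the ratio pinned down, the budget gives q_1* = I/(p_1 + p_2·(q_2/q_1)) and q_2* = (q_2/q_1)·q_1*.
Numerically q_2/q_1 = 0.287116, so q_1* = 66/(2 + 13·0.287116) = 11.5133 and q_2* = 0.287116·11.5133 = 3.3056.

q_1* = 11.5133, q_2* = 3.3056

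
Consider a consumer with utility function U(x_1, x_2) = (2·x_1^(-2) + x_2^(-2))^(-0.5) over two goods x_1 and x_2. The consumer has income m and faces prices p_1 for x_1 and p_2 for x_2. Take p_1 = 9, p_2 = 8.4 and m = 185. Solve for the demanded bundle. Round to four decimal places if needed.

MRS = MU_x_1/MU_x_2 = 2·(x_2/x_1)^(3). Set equal to p_1/p_2.
Hence x_2/x_1 = ((1/2)·p_1/p_2)^(1/(3)), i.e. raised to the 1/3 power.
With the ratio pinned down, the budget gives x_1* = m/(p_1 + p_2·(x_2/x_1)) and x_2* = (x_2/x_1)·x_1*.
Numerically x_2/x_1 = 0.812165, so x_1* = 185/(9 + 8.4·0.812165) = 11.6924 and x_2* = 0.812165·11.6924 = 9.4962.

x_1* = 11.6924, x_2* = 9.4962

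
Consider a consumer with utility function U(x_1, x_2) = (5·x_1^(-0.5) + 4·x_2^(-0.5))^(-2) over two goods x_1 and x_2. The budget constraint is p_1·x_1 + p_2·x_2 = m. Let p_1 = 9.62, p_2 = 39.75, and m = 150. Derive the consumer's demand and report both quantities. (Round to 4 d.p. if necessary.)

x_1* = 6.5436, x_2* = 2.19

Substitute x_2 = (x_2/x_1)·x_1 into the budget: x_1* = m/(p_1 + p_2·(x_2/x_1)).
Numerically x_2/x_1 = 0.334671, so x_1* = 150/(9.62 + 39.75·0.334671) = 6.5436 and x_2* = 0.334671·6.5436 = 2.19.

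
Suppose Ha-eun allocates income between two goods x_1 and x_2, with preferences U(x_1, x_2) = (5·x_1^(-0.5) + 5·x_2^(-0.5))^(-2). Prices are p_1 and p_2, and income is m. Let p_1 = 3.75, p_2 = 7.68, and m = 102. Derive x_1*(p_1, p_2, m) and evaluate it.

MU_x_1 ∝ 5·x_1^(-1.5), MU_x_2 ∝ 5·x_2^(-1.5), so MRS = (x_2/x_1)^(1.5) = p_1/p_2.
Solve for the ratio: x_2/x_1 = [p_1/p_2]^(2/3).
With the ratio pinned down, the budget gives x_1* = m/(p_1 + p_2·(x_2/x_1)) and x_2* = (x_2/x_1)·x_1*.
Numerically x_2/x_1 = 0.620079, so x_1* = 102/(3.75 + 7.68·0.620079) = 11.9828.

x_1* = 11.9828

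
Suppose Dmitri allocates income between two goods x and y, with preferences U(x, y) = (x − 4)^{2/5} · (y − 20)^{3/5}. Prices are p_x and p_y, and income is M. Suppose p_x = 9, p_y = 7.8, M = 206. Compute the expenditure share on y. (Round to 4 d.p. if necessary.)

After buying the subsistence bundle (4, 20), a share 0.4 of the remaining income goes to x: x* = 4 + 0.4·(M − 4p_x − 20p_y)/p_x.
Discretionary income = 206 − 4·9 − 20·7.8 = 14; x* = 4 + 0.4·14/9 = 4.6222; y* = 20 + 0.6·14/7.8 = 21.0769.
Expenditure on y: 7.8·21.0769 = 164.4; share = 0.7981.

share on y = 0.7981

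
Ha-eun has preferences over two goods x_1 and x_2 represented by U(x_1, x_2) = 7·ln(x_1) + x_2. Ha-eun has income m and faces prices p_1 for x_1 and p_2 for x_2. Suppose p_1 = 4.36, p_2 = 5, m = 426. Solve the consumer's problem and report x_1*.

x_1* = 8.0275

So x_1*(p_1,p_2) = 7·p_2/p_1, independent of income; and x_2* = (m − 7·p_2)/p_2.
At the given prices: x_1* = 7·5/4.36 = 8.0275.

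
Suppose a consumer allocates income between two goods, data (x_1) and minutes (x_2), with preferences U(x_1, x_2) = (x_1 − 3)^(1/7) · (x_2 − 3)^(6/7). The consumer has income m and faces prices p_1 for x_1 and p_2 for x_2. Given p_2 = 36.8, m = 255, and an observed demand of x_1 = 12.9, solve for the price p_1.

p_1 = 2

This is Cobb-Douglas in (x_1−3, x_2−3): tangency gives 1/7·p_2·(x_2−3) = 6/7·p_1·(x_1−3).
Substituting into the budget: x_1* = 3 + 1/7·(m − 3·p_1 − 3·p_2)/p_1, and x_2* = 3 + 6/7·(…)/p_2.
Set x_1* = 12.9 in the demand function and solve for p_1: p_1 = 2.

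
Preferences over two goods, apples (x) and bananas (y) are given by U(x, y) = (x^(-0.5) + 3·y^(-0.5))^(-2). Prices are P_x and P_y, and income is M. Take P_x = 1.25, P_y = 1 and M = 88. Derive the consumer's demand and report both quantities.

x* = 24.0193, y* = 57.9759

From the CES first-order condition, (1/3)·(y/x)^(1.5) = P_x/P_y.
Solve for the ratio: y/x = [3·P_x/P_y]^(2/3).
Substitute y = (y/x)·x into the budget: x* = M/(P_x + P_y·(y/x)).
Numerically y/x = 2.413723, so x* = 88/(1.25 + 1·2.413723) = 24.0193 and y* = 2.413723·24.0193 = 57.9759.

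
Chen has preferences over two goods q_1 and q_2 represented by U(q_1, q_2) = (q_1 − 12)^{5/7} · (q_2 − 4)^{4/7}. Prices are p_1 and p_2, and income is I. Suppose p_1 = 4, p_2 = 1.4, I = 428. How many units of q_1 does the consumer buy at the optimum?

This is Cobb-Douglas in (q_1−12, q_2−4): tangency gives 5/7·p_2·(q_2−4) = 4/7·p_1·(q_1−12).
Substituting into the budget: q_1* = 12 + 5/9·(I − 12·p_1 − 4·p_2)/p_1, and q_2* = 4 + 4/9·(…)/p_2.
Discretionary income = 428 − 12·4 − 4·1.4 = 374.4; q_1* = 12 + 5/9·374.4/4 = 64.

q_1* = 64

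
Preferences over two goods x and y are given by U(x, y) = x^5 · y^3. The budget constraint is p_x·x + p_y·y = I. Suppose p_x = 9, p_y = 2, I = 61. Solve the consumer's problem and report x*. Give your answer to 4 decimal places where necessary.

At p_x=9, p_y=2, I=61: x* = 0.625·61/9 = 4.2361.

x* = 4.2361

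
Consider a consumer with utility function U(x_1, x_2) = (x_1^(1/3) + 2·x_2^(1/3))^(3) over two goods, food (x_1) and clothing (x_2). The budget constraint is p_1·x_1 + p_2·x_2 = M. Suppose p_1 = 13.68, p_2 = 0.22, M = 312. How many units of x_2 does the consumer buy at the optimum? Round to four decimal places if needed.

x_2* = 1357.3253

From the CES first-order condition, (1/2)·(x_2/x_1)^(2/3) = p_1/p_2.
Hence x_2/x_1 = (2·p_1/p_2)^(1/(2/3)), i.e. raised to the 1.5 power.
With the ratio pinned down, the budget gives x_1* = M/(p_1 + p_2·(x_2/x_1)) and x_2* = (x_2/x_1)·x_1*.
Numerically x_2/x_1 = 1386.883938, so x_1* = 312/(13.68 + 0.22·1386.883938) = 0.9787 and x_2* = 1386.883938·0.9787 = 1357.3253.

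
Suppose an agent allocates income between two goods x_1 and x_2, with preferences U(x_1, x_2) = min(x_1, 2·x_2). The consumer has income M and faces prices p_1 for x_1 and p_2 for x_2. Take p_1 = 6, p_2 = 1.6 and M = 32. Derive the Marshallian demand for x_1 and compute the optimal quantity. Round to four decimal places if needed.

With perfect complements, no substitution: consume in ratio x_1:x_2 = 2:1.
Budget: p_1·x_1 + p_2·(1/2)·x_1 = M, so (2·p_1 + p_2)·x_1 = 2·M.
Demand: x_1*(p_1,p_2,M) = 2·M/(2·p_1 + p_2), x_2* = M/(2·p_1 + p_2).
Here 2·6 + 1.6 = 13.6, giving x_1* = 4.7059.

x_1* = 4.7059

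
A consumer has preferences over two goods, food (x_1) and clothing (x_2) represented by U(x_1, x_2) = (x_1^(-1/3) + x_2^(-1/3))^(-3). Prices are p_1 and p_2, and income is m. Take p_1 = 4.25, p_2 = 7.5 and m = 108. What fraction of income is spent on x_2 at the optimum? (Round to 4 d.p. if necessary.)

share on x_2 = 0.5354

From the CES first-order condition, (x_2/x_1)^(4/3) = p_1/p_2.
Hence x_2/x_1 = (p_1/p_2)^(1/(4/3)), i.e. raised to the 0.75 power.
Substitute x_2 = (x_2/x_1)·x_1 into the budget: x_1* = m/(p_1 + p_2·(x_2/x_1)).
Numerically x_2/x_1 = 0.653124, so x_1* = 108/(4.25 + 7.5·0.653124) = 11.8053 and x_2* = 0.653124·11.8053 = 7.7103.
Expenditure on x_2: 7.5·7.7103 = 57.8275; share = 0.5354.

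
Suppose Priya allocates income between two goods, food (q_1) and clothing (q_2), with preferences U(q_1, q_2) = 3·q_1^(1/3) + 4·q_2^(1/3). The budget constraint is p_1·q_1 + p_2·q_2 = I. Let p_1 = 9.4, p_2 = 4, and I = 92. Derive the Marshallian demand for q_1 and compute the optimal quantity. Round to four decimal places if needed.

Numerically q_2/q_1 = 5.546384, so q_1* = 92/(9.4 + 4·5.546384) = 2.9127.

q_1* = 2.9127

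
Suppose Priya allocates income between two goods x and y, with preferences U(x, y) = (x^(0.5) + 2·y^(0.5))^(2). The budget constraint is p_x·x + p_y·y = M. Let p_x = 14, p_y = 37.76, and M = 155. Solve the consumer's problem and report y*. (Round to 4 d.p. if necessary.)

MU_x ∝ x^(-0.5), MU_y ∝ 2·y^(-0.5), so MRS = (1/2)·(y/x)^(0.5) = p_x/p_y.
Solve for the ratio: y/x = [2·p_x/p_y]^(2).
Substitute y = (y/x)·x into the budget: x* = M/(p_x + p_y·(y/x)).
Numerically y/x = 0.54986, so x* = 155/(14 + 37.76·0.54986) = 4.4588 and y* = 0.54986·4.4588 = 2.4517.

y* = 2.4517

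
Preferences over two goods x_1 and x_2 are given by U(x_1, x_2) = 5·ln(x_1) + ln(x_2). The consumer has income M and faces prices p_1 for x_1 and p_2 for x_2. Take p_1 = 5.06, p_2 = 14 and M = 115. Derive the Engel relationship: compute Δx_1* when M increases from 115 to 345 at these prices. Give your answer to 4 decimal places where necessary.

MU_x_1/MU_x_2 = (5·x_2)/(x_1); tangency sets this equal to p_1/p_2.
Rearranging, p_2·x_2 = (1/5)·p_1·x_1. Substituting into the budget gives p_1·x_1·(1 + (1/5)) = M.
Demand: x_1*(p_1,p_2,M) = 5/6·M/p_1 and x_2* = 1/6·M/p_2.
At p_1=5.06, p_2=14, M=115: x_1* = 5/6·115/5.06 = 18.9394.
At M' = 345: x_1* = 56.8182. Change: 56.8182 − 18.9394 = 37.8788.

Δx_1* = 37.8788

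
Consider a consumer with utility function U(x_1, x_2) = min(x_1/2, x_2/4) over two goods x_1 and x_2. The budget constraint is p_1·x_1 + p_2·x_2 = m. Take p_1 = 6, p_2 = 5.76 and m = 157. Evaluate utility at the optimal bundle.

V = 4.4806

Leontief preferences: the optimum is at the kink where x_1/2 = x_2/4, i.e. x_2 = 2·x_1.
Budget: p_1·x_1 + p_2·2·x_1 = m, so (2·p_1 + 4·p_2)·x_1 = 2·m.
Demand: x_1*(p_1,p_2,m) = 2·m/(2·p_1 + 4·p_2), x_2* = 4·m/(2·p_1 + 4·p_2).
Here 2·6 + 4·5.76 = 35.04, giving x_1* = 8.9612 and x_2* = 17.9224.
Utility at the optimum: U(8.9612, 17.9224) = 4.4806.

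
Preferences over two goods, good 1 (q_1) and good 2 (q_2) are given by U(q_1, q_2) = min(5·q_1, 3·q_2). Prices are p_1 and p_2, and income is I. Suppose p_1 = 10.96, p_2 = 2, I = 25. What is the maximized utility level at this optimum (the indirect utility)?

With perfect complements, no substitution: consume in ratio q_1:q_2 = 3:5.
Budget: p_1·q_1 + p_2·(5/3)·q_1 = I, so (3·p_1 + 5·p_2)·q_1 = 3·I.
Demand: q_1*(p_1,p_2,I) = 3·I/(3·p_1 + 5·p_2), q_2* = 5·I/(3·p_1 + 5·p_2).
Here 3·10.96 + 5·2 = 42.88, giving q_1* = 1.7491 and q_2* = 2.9151.
Utility at the optimum: U(1.7491, 2.9151) = 8.7453.

V = 8.7453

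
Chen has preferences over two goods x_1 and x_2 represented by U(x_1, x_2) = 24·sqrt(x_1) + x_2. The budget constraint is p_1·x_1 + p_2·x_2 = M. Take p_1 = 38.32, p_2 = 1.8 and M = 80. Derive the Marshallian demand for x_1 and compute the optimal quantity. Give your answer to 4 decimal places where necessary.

x_1* = 0.3177

Plugging in: x_1* = (12·1.8/38.32)² = 0.3177.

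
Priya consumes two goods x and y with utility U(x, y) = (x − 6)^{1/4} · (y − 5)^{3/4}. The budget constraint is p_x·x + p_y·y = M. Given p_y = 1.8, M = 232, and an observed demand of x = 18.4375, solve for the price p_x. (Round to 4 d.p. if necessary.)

p_x = 4

MRS = (1/3)·(y−5)/(x−6). Tangency with p_x/p_y gives y−5 = 3·(p_x/p_y)·(x−6).
After buying the subsistence bundle (6, 5), a share 0.25 of the remaining income goes to x: x* = 6 + 0.25·(M − 6p_x − 5p_y)/p_x.
Set x* = 18.4375 in the demand function and solve for p_x: p_x = 4.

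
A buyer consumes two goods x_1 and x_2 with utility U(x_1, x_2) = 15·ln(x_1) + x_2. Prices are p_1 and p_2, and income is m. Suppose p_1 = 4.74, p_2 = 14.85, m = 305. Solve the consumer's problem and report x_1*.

MU_x_1 = 15/x_1, MU_x_2 = 1. Tangency: 15/x_1 = p_1/p_2.
So x_1*(p_1,p_2) = 15·p_2/p_1, independent of income; and x_2* = (m − 15·p_2)/p_2.
At the given prices: x_1* = 15·14.85/4.74 = 46.9937.

x_1* = 46.9937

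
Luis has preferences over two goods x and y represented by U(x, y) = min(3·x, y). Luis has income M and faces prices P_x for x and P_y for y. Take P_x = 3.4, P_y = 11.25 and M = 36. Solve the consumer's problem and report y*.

y* = 2.9071

Demand: x*(P_x,P_y,M) = M/(P_x + 3·P_y), y* = 3·M/(P_x + 3·P_y).
Here 3.4 + 3·11.25 = 37.15, giving y* = 2.9071.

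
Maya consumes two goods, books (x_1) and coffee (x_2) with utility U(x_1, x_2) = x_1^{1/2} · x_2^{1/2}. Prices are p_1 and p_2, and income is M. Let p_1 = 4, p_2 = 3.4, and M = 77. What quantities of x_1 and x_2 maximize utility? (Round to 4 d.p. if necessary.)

MU_x_1/MU_x_2 = (0.5·x_2)/(0.5·x_1); tangency sets this equal to p_1/p_2.
So 0.5·p_2·x_2 = 0.5·p_1·x_1; combined with the budget, a share 0.5 of income goes to x_1.
Demand: x_1*(p_1,p_2,M) = 0.5·M/p_1 and x_2* = 0.5·M/p_2.
At p_1=4, p_2=3.4, M=77: x_1* = 0.5·77/4 = 9.625, x_2* = 11.3235.

x_1* = 9.625, x_2* = 11.3235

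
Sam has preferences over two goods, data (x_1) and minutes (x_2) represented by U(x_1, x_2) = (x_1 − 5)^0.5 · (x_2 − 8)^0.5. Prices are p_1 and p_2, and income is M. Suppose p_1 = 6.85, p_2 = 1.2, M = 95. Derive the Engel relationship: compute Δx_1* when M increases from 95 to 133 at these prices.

Substituting into the budget: x_1* = 5 + 0.5·(M − 5·p_1 − 8·p_2)/p_1, and x_2* = 8 + 0.5·(…)/p_2.
Discretionary income = 95 − 5·6.85 − 8·1.2 = 51.15; x_1* = 5 + 0.5·51.15/6.85 = 8.7336.
At M' = 133: x_1* = 11.5073. Change: 11.5073 − 8.7336 = 2.7737.

Δx_1* = 2.7737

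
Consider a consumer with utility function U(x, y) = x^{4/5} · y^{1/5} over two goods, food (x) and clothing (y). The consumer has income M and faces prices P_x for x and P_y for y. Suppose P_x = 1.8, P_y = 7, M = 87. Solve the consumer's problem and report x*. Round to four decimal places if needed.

x* = 38.6667

The MRS is 4·y/x. Set MRS = P_x/P_y.
Rearranging, P_y·y = (1/4)·P_x·x. Substituting into the budget gives P_x·x·(1 + (1/4)) = M.
Demand: x*(P_x,P_y,M) = 0.8·M/P_x and y* = 0.2·M/P_y.
At P_x=1.8, P_y=7, M=87: x* = 0.8·87/1.8 = 38.6667.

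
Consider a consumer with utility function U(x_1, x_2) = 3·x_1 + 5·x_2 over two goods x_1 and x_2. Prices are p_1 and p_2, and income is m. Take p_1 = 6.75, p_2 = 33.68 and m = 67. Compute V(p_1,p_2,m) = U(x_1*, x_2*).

Linear utility — the consumer picks whichever good has higher MU/price: 3/6.75 = 0.4444 vs 5/33.68 = 0.1485.
x_1 gives more utility per dollar, so spend all income on x_1: x_1* = m/p_1, x_2* = 0.
Numerically: x_1* = 9.9259, x_2* = 0.
Utility at the optimum: U(9.9259, 0) = 29.7778.

V = 29.7778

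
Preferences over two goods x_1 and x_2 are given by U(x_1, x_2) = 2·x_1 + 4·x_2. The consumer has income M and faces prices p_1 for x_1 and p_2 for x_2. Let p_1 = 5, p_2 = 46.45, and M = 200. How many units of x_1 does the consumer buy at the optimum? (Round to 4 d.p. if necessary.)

Perfect substitutes: compare marginal utility per dollar. 2/p_1 vs 4/p_2 → 0.4 vs 0.0861.
x_1 gives more utility per dollar, so spend all income on x_1: x_1* = M/p_1, x_2* = 0.
Numerically: x_1* = 40, x_2* = 0.

x_1* = 40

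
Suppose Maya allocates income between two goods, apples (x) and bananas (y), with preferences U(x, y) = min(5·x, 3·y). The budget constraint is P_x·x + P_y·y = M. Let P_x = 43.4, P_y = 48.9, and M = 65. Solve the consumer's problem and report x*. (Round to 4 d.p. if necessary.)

x* = 0.5204

With perfect complements, no substitution: consume in ratio x:y = 3:5.
Budget: P_x·x + P_y·(5/3)·x = M, so (3·P_x + 5·P_y)·x = 3·M.
Demand: x*(P_x,P_y,M) = 3·M/(3·P_x + 5·P_y), y* = 5·M/(3·P_x + 5·P_y).
Here 3·43.4 + 5·48.9 = 374.7, giving x* = 0.5204.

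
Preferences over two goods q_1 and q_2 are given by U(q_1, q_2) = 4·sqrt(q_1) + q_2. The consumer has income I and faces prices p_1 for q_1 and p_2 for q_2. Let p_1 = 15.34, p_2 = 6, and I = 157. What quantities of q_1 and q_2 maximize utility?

q_1* = 0.6119, q_2* = 24.6021

Solve: √q_1 = 2·p_2/p_1, so q_1*(p_1,p_2) = (2·p_2/p_1)², and q_2* = (I − p_1·q_1*)/p_2.
Plugging in: q_1* = (2·6/15.34)² = 0.6119, q_2* = 24.6021.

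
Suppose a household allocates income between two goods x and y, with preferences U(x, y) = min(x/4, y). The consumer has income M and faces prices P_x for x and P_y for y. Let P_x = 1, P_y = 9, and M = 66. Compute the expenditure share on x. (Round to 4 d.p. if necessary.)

Leontief preferences: the optimum is at the kink where x/4 = y/1, i.e. y = (1/4)·x.
Budget: P_x·x + P_y·(1/4)·x = M, so (4·P_x + P_y)·x = 4·M.
Demand: x*(P_x,P_y,M) = 4·M/(4·P_x + P_y), y* = M/(4·P_x + P_y).
Here 4·1 + 9 = 13, giving x* = 20.3077 and y* = 5.0769.
Expenditure on x: 1·20.3077 = 20.3077; share = 0.3077.

share on x = 0.3077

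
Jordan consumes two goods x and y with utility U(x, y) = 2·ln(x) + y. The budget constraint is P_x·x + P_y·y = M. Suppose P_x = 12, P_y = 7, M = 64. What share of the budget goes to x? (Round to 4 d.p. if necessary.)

Set MRS = P_x/P_y: (2/x)/1 = P_x/P_y.
So x*(P_x,P_y) = 2·P_y/P_x, independent of income; and y* = (M − 2·P_y)/P_y.
At the given prices: x* = 2·7/12 = 1.1667, and y* = 7.1429.
Expenditure on x: 12·1.1667 = 14; share = 0.2188.

share on x = 0.2188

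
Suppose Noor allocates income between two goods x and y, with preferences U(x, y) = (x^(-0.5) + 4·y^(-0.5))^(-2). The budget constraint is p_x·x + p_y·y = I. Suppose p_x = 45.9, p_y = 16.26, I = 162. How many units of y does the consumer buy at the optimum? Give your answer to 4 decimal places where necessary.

y* = 6.3831

From the CES first-order condition, (1/4)·(y/x)^(1.5) = p_x/p_y.
Solve for the ratio: y/x = [4·p_x/p_y]^(2/3).
With the ratio pinned down, the budget gives x* = I/(p_x + p_y·(y/x)) and y* = (y/x)·x*.
Numerically y/x = 5.033091, so x* = 162/(45.9 + 16.26·5.033091) = 1.2682 and y* = 5.033091·1.2682 = 6.3831.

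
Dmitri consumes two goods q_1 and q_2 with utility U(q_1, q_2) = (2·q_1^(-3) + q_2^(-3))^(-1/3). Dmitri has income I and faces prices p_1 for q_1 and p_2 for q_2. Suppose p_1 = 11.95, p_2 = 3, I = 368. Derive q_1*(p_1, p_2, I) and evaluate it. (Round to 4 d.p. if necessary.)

q_1* = 23.7207

From the CES first-order condition, 2·(q_2/q_1)^(4) = p_1/p_2.
Solve for the ratio: q_2/q_1 = [(1/2)·p_1/p_2]^(0.25).
Substitute q_2 = (q_2/q_1)·q_1 into the budget: q_1* = I/(p_1 + p_2·(q_2/q_1)).
Numerically q_2/q_1 = 1.187966, so q_1* = 368/(11.95 + 3·1.187966) = 23.7207.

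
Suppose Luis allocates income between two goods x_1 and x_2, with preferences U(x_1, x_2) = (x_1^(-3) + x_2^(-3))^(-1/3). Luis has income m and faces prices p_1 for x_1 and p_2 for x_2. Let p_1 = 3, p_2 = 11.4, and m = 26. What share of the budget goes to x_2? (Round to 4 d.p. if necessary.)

share on x_2 = 0.7313

From the CES first-order condition, (x_2/x_1)^(4) = p_1/p_2.
Hence x_2/x_1 = (p_1/p_2)^(1/(4)), i.e. raised to the 0.25 power.
With the ratio pinned down, the budget gives x_1* = m/(p_1 + p_2·(x_2/x_1)) and x_2* = (x_2/x_1)·x_1*.
Numerically x_2/x_1 = 0.716233, so x_1* = 26/(3 + 11.4·0.716233) = 2.3287 and x_2* = 0.716233·2.3287 = 1.6679.
Expenditure on x_2: 11.4·1.6679 = 19.0139; share = 0.7313.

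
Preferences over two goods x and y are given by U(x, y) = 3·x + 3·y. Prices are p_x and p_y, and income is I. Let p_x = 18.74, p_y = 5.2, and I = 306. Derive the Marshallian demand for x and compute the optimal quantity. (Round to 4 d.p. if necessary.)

x* = 0

Linear utility — the consumer picks whichever good has higher MU/price: 3/18.74 = 0.1601 vs 3/5.2 = 0.5769.
y gives more utility per dollar, so spend all income on y: y* = I/p_y, x* = 0.
Numerically: x* = 0, y* = 58.8462.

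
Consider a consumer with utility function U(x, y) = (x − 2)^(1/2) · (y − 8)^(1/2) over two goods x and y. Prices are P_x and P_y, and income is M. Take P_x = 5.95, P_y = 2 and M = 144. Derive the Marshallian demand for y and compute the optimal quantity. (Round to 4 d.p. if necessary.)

y* = 37.025

This is Cobb-Douglas in (x−2, y−8): tangency gives 0.5·P_y·(y−8) = 0.5·P_x·(x−2).
Substituting into the budget: x* = 2 + 0.5·(M − 2·P_x − 8·P_y)/P_x, and y* = 8 + 0.5·(…)/P_y.
Discretionary income = 144 − 2·5.95 − 8·2 = 116.1; y* = 8 + 0.5·116.1/2 = 37.025.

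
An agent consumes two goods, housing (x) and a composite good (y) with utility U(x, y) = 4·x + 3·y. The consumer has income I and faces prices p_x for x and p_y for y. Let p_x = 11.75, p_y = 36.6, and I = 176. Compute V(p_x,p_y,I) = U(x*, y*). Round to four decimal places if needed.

Perfect substitutes: compare marginal utility per dollar. 4/p_x vs 3/p_y → 0.3404 vs 0.082.
x gives more utility per dollar, so spend all income on x: x* = I/p_x, y* = 0.
Numerically: x* = 14.9787, y* = 0.
Utility at the optimum: U(14.9787, 0) = 59.9149.

V = 59.9149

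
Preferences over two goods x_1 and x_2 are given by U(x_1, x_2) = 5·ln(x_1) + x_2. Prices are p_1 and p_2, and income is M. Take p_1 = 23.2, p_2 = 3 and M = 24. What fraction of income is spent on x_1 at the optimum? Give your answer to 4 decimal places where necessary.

MU_x_1 = 5/x_1, MU_x_2 = 1. Tangency: 5/x_1 = p_1/p_2.
So x_1*(p_1,p_2) = 5·p_2/p_1, independent of income; and x_2* = (M − 5·p_2)/p_2.
At the given prices: x_1* = 5·3/23.2 = 0.6466, and x_2* = 3.
Expenditure on x_1: 23.2·0.6466 = 15; share = 0.625.

share on x_1 = 0.625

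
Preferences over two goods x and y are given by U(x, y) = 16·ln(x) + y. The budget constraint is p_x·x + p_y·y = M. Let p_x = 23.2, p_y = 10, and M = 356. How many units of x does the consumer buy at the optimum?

x* = 6.8966

Set MRS = p_x/p_y: (16/x)/1 = p_x/p_y.
So x*(p_x,p_y) = 16·p_y/p_x, independent of income; and y* = (M − 16·p_y)/p_y.
At the given prices: x* = 16·10/23.2 = 6.8966.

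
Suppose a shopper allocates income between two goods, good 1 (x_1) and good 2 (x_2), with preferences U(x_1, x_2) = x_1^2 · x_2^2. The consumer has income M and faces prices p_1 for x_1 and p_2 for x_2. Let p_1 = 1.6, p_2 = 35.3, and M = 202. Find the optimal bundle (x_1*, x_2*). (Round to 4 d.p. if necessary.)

The MRS is x_2/x_1. Set MRS = p_1/p_2.
So 2·p_2·x_2 = 2·p_1·x_1; combined with the budget, a share 0.5 of income goes to x_1.
Demand: x_1*(p_1,p_2,M) = 0.5·M/p_1 and x_2* = 0.5·M/p_2.
At p_1=1.6, p_2=35.3, M=202: x_1* = 0.5·202/1.6 = 63.125, x_2* = 2.8612.

x_1* = 63.125, x_2* = 2.8612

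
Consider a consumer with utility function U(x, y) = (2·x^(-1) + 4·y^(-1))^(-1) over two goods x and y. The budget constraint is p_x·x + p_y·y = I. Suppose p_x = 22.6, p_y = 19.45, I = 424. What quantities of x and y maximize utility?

MRS = MU_x/MU_y = (1/2)·(y/x)^(2). Set equal to p_x/p_y.
Hence y/x = (2·p_x/p_y)^(1/(2)), i.e. raised to the 0.5 power.
Substitute y = (y/x)·x into the budget: x* = I/(p_x + p_y·(y/x)).
Numerically y/x = 1.524437, so x* = 424/(22.6 + 19.45·1.524437) = 8.1148 and y* = 1.524437·8.1148 = 12.3705.

x* = 8.1148, y* = 12.3705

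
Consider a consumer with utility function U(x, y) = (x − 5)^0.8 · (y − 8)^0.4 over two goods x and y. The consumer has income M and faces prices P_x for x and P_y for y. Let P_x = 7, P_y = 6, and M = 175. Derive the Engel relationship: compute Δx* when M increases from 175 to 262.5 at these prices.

Δx* = 8.3333

Let x' = x−5, y' = y−8. MRS = 2·y'/x' = P_x/P_y.
Substituting into the budget: x* = 5 + 2/3·(M − 5·P_x − 8·P_y)/P_x, and y* = 8 + 1/3·(…)/P_y.
Discretionary income = 175 − 5·7 − 8·6 = 92; x* = 5 + 2/3·92/7 = 13.7619.
At M' = 262.5: x* = 22.0952. Change: 22.0952 − 13.7619 = 8.3333.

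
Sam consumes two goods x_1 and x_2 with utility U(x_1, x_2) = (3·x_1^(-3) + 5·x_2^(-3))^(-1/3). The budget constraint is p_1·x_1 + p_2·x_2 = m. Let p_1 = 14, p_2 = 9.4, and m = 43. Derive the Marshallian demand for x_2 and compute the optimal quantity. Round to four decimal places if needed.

Substitute x_2 = (x_2/x_1)·x_1 into the budget: x_1* = m/(p_1 + p_2·(x_2/x_1)).
Numerically x_2/x_1 = 1.255198, so x_1* = 43/(14 + 9.4·1.255198) = 1.6667 and x_2* = 1.255198·1.6667 = 2.0921.

x_2* = 2.0921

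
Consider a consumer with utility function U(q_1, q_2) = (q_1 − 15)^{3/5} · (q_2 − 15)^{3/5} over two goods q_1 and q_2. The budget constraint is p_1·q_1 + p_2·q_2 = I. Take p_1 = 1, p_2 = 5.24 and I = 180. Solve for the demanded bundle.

MRS = (q_2−15)/(q_1−15). Tangency with p_1/p_2 gives q_2−15 = (p_1/p_2)·(q_1−15).
Substituting into the budget: q_1* = 15 + 0.5·(I − 15·p_1 − 15·p_2)/p_1, and q_2* = 15 + 0.5·(…)/p_2.
Discretionary income = 180 − 15·1 − 15·5.24 = 86.4; q_1* = 15 + 0.5·86.4/1 = 58.2; q_2* = 15 + 0.5·86.4/5.24 = 23.2443.

q_1* = 58.2, q_2* = 23.2443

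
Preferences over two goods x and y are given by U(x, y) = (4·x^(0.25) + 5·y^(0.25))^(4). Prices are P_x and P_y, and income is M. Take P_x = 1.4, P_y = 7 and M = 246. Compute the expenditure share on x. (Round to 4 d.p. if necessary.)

share on x = 0.5595

MU_x ∝ 4·x^(-0.75), MU_y ∝ 5·y^(-0.75), so MRS = (4/5)·(y/x)^(0.75) = P_x/P_y.
Solve for the ratio: y/x = [(5/4)·P_x/P_y]^(4/3).
Substitute y = (y/x)·x into the budget: x* = M/(P_x + P_y·(y/x)).
Numerically y/x = 0.15749, so x* = 246/(1.4 + 7·0.15749) = 98.3044 and y* = 0.15749·98.3044 = 15.482.
Expenditure on x: 1.4·98.3044 = 137.6262; share = 0.5595.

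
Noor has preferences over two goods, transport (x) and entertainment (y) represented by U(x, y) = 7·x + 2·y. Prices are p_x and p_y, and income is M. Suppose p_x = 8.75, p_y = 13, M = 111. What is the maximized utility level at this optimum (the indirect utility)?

x gives more utility per dollar, so spend all income on x: x* = M/p_x, y* = 0.
Numerically: x* = 12.6857, y* = 0.
Utility at the optimum: U(12.6857, 0) = 88.8.

V = 88.8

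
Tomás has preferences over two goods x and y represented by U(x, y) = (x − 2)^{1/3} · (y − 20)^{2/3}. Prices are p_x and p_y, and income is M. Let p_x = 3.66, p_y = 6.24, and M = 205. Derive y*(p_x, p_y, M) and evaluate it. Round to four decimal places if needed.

y* = 27.7863

Let x' = x−2, y' = y−20. MRS = (1/2)·y'/x' = p_x/p_y.
Substituting into the budget: x* = 2 + 1/3·(M − 2·p_x − 20·p_y)/p_x, and y* = 20 + 2/3·(…)/p_y.
Discretionary income = 205 − 2·3.66 − 20·6.24 = 72.88; y* = 20 + 2/3·72.88/6.24 = 27.7863.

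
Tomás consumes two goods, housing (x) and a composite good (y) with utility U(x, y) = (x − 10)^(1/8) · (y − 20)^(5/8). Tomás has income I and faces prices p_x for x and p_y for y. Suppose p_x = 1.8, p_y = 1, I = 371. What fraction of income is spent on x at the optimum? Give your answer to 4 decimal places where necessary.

share on x = 0.1981

This is Cobb-Douglas in (x−10, y−20): tangency gives 0.125·p_y·(y−20) = 0.625·p_x·(x−10).
After buying the subsistence bundle (10, 20), a share 1/6 of the remaining income goes to x: x* = 10 + 1/6·(I − 10p_x − 20p_y)/p_x.
Discretionary income = 371 − 10·1.8 − 20·1 = 333; x* = 10 + 1/6·333/1.8 = 40.8333; y* = 20 + 5/6·333/1 = 297.5.
Expenditure on x: 1.8·40.8333 = 73.5; share = 0.1981.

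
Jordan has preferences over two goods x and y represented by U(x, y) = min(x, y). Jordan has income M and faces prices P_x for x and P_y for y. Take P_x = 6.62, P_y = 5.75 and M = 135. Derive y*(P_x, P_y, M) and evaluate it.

Here 6.62 + 5.75 = 12.37, giving y* = 10.9135.

y* = 10.9135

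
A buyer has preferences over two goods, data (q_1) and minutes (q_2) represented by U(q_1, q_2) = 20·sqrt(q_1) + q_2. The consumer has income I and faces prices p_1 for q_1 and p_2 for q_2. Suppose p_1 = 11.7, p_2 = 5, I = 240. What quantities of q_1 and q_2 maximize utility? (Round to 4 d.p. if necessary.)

MU_q_1 = 10/√q_1, MU_q_2 = 1. Tangency: 10/√q_1 = p_1/p_2.
Solve: √q_1 = 10·p_2/p_1, so q_1*(p_1,p_2) = (10·p_2/p_1)², and q_2* = (I − p_1·q_1*)/p_2.
Plugging in: q_1* = (10·5/11.7)² = 18.2628, q_2* = 5.265.

q_1* = 18.2628, q_2* = 5.265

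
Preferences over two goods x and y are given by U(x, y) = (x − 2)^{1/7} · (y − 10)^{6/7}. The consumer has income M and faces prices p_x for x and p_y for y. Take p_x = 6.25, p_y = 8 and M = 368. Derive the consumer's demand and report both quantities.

Let x' = x−2, y' = y−10. MRS = (1/6)·y'/x' = p_x/p_y.
Substituting into the budget: x* = 2 + 1/7·(M − 2·p_x − 10·p_y)/p_x, and y* = 10 + 6/7·(…)/p_y.
Discretionary income = 368 − 2·6.25 − 10·8 = 275.5; x* = 2 + 1/7·275.5/6.25 = 8.2971; y* = 10 + 6/7·275.5/8 = 39.5179.

x* = 8.2971, y* = 39.5179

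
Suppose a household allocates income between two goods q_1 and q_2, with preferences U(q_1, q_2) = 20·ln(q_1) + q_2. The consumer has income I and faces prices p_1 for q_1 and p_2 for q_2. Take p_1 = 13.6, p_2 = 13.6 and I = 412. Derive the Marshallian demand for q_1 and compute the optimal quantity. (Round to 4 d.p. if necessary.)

Set MRS = p_1/p_2: (20/q_1)/1 = p_1/p_2.
So q_1*(p_1,p_2) = 20·p_2/p_1, independent of income; and q_2* = (I − 20·p_2)/p_2.
At the given prices: q_1* = 20·13.6/13.6 = 20.

q_1* = 20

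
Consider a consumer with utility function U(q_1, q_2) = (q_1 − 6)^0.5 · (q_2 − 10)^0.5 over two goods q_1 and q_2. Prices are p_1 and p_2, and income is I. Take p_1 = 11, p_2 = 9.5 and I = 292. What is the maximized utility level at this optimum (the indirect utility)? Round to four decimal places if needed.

This is Cobb-Douglas in (q_1−6, q_2−10): tangency gives 0.5·p_2·(q_2−10) = 0.5·p_1·(q_1−6).
Substituting into the budget: q_1* = 6 + 0.5·(I − 6·p_1 − 10·p_2)/p_1, and q_2* = 10 + 0.5·(…)/p_2.
Discretionary income = 292 − 6·11 − 10·9.5 = 131; q_1* = 6 + 0.5·131/11 = 11.9545; q_2* = 10 + 0.5·131/9.5 = 16.8947.
Utility at the optimum: U(11.9545, 16.8947) = 6.4074.

V = 6.4074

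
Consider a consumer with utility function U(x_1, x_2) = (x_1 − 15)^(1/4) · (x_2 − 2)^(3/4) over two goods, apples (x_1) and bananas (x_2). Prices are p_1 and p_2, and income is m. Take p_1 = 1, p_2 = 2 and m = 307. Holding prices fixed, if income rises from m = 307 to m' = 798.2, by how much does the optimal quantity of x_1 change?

Δx_1* = 122.8

This is Cobb-Douglas in (x_1−15, x_2−2): tangency gives 0.25·p_2·(x_2−2) = 0.75·p_1·(x_1−15).
After buying the subsistence bundle (15, 2), a share 0.25 of the remaining income goes to x_1: x_1* = 15 + 0.25·(m − 15p_1 − 2p_2)/p_1.
Discretionary income = 307 − 15·1 − 2·2 = 288; x_1* = 15 + 0.25·288/1 = 87.
At m' = 798.2: x_1* = 209.8. Change: 209.8 − 87 = 122.8.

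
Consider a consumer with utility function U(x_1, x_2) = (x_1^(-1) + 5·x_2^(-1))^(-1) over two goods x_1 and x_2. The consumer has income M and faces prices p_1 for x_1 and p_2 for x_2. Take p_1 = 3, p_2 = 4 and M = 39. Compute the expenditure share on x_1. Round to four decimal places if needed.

share on x_1 = 0.2792

MRS = MU_x_1/MU_x_2 = (1/5)·(x_2/x_1)^(2). Set equal to p_1/p_2.
Solve for the ratio: x_2/x_1 = [5·p_1/p_2]^(0.5).
Substitute x_2 = (x_2/x_1)·x_1 into the budget: x_1* = M/(p_1 + p_2·(x_2/x_1)).
Numerically x_2/x_1 = 1.936492, so x_1* = 39/(3 + 4·1.936492) = 3.6293 and x_2* = 1.936492·3.6293 = 7.028.
Expenditure on x_1: 3·3.6293 = 10.8878; share = 0.2792.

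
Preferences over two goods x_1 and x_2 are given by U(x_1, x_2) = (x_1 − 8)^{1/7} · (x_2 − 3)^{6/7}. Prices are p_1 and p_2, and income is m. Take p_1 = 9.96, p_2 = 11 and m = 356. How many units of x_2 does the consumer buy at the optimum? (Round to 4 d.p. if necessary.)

MRS = (1/6)·(x_2−3)/(x_1−8). Tangency with p_1/p_2 gives x_2−3 = 6·(p_1/p_2)·(x_1−8).
Substituting into the budget: x_1* = 8 + 1/7·(m − 8·p_1 − 3·p_2)/p_1, and x_2* = 3 + 6/7·(…)/p_2.
Discretionary income = 356 − 8·9.96 − 3·11 = 243.32; x_2* = 3 + 6/7·243.32/11 = 21.96.

x_2* = 21.96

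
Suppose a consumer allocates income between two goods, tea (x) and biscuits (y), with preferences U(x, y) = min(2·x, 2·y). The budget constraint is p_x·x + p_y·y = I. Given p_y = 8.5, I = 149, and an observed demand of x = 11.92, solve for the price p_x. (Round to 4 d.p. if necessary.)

p_x = 4

Leontief preferences: the optimum is at the kink where x/2 = y/2, i.e. y = x.
Budget: p_x·x + p_y·x = I, so (2·p_x + 2·p_y)·x = 2·I.
Demand: x*(p_x,p_y,I) = 2·I/(2·p_x + 2·p_y), y* = 2·I/(2·p_x + 2·p_y).
Set x* = 11.92 in the demand function and solve for p_x: p_x = 4.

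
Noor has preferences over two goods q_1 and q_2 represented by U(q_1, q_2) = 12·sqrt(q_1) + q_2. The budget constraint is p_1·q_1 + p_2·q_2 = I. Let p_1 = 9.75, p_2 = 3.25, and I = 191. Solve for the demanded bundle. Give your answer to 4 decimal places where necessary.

q_1* = 4, q_2* = 46.7692

Set MRS = p_1/p_2: 6·q_1^(−1/2) = p_1/p_2.
Thus q_1* = (6·p_2/p_1)² — independent of I — with the rest of income spent on q_2.
Plugging in: q_1* = (6·3.25/9.75)² = 4, q_2* = 46.7692.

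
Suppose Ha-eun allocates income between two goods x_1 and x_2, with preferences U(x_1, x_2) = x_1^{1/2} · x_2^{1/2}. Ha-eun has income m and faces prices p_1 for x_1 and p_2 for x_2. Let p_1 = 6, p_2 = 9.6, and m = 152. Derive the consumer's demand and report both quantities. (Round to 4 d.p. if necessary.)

x_1* = 12.6667, x_2* = 7.9167

The MRS is x_2/x_1. Set MRS = p_1/p_2.
Rearranging, p_2·x_2 = p_1·x_1. Substituting into the budget gives p_1·x_1·(1 + 1) = m.
Demand: x_1*(p_1,p_2,m) = 0.5·m/p_1 and x_2* = 0.5·m/p_2.
At p_1=6, p_2=9.6, m=152: x_1* = 0.5·152/6 = 12.6667, x_2* = 7.9167.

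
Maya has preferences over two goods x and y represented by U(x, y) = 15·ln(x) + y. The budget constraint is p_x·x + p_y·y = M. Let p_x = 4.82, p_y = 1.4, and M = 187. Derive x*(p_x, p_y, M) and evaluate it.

x* = 4.3568

MU_x = 15/x, MU_y = 1. Tangency: 15/x = p_x/p_y.
So x*(p_x,p_y) = 15·p_y/p_x, independent of income; and y* = (M − 15·p_y)/p_y.
At the given prices: x* = 15·1.4/4.82 = 4.3568.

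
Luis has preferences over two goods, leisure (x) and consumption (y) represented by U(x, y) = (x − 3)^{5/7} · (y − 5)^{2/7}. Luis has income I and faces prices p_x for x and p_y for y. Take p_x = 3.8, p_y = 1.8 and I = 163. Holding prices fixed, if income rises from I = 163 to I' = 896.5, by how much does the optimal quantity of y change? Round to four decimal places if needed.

Δy* = 116.4286

This is Cobb-Douglas in (x−3, y−5): tangency gives 5/7·p_y·(y−5) = 2/7·p_x·(x−3).
After buying the subsistence bundle (3, 5), a share 5/7 of the remaining income goes to x: x* = 3 + 5/7·(I − 3p_x − 5p_y)/p_x.
Discretionary income = 163 − 3·3.8 − 5·1.8 = 142.6; y* = 5 + 2/7·142.6/1.8 = 27.6349.
At I' = 896.5: y* = 144.0635. Change: 144.0635 − 27.6349 = 116.4286.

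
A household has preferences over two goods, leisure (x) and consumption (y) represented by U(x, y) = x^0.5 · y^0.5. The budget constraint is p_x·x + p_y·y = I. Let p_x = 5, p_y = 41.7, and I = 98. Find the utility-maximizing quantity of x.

Demand: x*(p_x,p_y,I) = 0.5·I/p_x and y* = 0.5·I/p_y.
At p_x=5, p_y=41.7, I=98: x* = 0.5·98/5 = 9.8.

x* = 9.8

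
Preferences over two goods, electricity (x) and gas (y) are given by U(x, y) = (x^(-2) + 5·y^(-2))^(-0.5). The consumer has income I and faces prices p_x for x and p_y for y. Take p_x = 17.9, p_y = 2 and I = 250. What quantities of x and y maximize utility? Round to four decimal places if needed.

x* = 9.9998, y* = 35.5021

With the ratio pinned down, the budget gives x* = I/(p_x + p_y·(y/x)) and y* = (y/x)·x*.
Numerically y/x = 3.550294, so x* = 250/(17.9 + 2·3.550294) = 9.9998 and y* = 3.550294·9.9998 = 35.5021.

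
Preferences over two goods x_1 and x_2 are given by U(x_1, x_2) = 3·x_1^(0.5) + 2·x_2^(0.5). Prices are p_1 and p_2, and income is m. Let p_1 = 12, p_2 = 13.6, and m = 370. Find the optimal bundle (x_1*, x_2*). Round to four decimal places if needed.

Substitute x_2 = (x_2/x_1)·x_1 into the budget: x_1* = m/(p_1 + p_2·(x_2/x_1)).
Numerically x_2/x_1 = 0.346021, so x_1* = 370/(12 + 13.6·0.346021) = 22.1479 and x_2* = 0.346021·22.1479 = 7.6636.

x_1* = 22.1479, x_2* = 7.6636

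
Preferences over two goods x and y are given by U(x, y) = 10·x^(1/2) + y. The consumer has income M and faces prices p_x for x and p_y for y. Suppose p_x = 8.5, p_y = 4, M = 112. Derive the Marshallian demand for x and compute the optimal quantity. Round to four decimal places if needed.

x* = 5.5363

Utility is quasi-linear in y; the FOC for x is 5/√x = p_x/p_y.
Thus x* = (5·p_y/p_x)² — independent of M — with the rest of income spent on y.
Plugging in: x* = (5·4/8.5)² = 5.5363.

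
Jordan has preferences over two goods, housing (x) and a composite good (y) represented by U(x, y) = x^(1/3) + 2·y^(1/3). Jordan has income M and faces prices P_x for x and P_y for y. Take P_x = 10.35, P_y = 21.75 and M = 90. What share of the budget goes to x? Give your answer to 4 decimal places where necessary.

share on x = 0.3389

MU_x ∝ x^(-2/3), MU_y ∝ 2·y^(-2/3), so MRS = (1/2)·(y/x)^(2/3) = P_x/P_y.
Solve for the ratio: y/x = [2·P_x/P_y]^(1.5).
Substitute y = (y/x)·x into the budget: x* = M/(P_x + P_y·(y/x)).
Numerically y/x = 0.928467, so x* = 90/(10.35 + 21.75·0.928467) = 2.9466 and y* = 0.928467·2.9466 = 2.7358.
Expenditure on x: 10.35·2.9466 = 30.4968; share = 0.3389.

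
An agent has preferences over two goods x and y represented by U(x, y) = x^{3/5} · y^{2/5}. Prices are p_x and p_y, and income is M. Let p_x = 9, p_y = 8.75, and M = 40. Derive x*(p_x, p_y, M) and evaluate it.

x* = 2.6667

MU_x/MU_y = (0.6·y)/(0.4·x); tangency sets this equal to p_x/p_y.
So 0.6·p_y·y = 0.4·p_x·x; combined with the budget, a share 0.6 of income goes to x.
Demand: x*(p_x,p_y,M) = 0.6·M/p_x and y* = 0.4·M/p_y.
At p_x=9, p_y=8.75, M=40: x* = 0.6·40/9 = 2.6667.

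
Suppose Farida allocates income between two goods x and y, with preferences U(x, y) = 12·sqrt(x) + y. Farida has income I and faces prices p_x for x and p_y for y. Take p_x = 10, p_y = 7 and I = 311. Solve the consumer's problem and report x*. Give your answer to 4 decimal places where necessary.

MU_x = 6/√x, MU_y = 1. Tangency: 6/√x = p_x/p_y.
Solve: √x = 6·p_y/p_x, so x*(p_x,p_y) = (6·p_y/p_x)², and y* = (I − p_x·x*)/p_y.
Plugging in: x* = (6·7/10)² = 17.64.

x* = 17.64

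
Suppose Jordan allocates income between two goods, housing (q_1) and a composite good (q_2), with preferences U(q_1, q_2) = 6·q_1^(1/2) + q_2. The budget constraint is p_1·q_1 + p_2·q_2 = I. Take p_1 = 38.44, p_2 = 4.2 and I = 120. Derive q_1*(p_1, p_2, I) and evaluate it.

MU_q_1 = 3/√q_1, MU_q_2 = 1. Tangency: 3/√q_1 = p_1/p_2.
Solve: √q_1 = 3·p_2/p_1, so q_1*(p_1,p_2) = (3·p_2/p_1)², and q_2* = (I − p_1·q_1*)/p_2.
Plugging in: q_1* = (3·4.2/38.44)² = 0.1074.

q_1* = 0.1074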